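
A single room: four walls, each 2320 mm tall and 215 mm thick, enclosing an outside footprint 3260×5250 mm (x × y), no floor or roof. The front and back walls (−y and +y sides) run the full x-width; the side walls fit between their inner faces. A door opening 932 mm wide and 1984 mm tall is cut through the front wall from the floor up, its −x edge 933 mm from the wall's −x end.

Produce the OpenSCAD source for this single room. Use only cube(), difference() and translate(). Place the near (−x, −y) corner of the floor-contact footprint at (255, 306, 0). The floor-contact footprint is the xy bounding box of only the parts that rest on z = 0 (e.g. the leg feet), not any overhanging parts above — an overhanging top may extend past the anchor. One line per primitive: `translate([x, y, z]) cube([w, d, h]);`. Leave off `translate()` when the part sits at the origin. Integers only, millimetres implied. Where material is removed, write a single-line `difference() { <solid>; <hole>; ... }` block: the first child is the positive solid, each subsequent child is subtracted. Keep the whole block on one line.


difference() { translate([255, 306, 0]) cube([3260, 215, 2320]); translate([1188, 306, 0]) cube([932, 215, 1984]); }
translate([255, 5341, 0]) cube([3260, 215, 2320]);
translate([255, 521, 0]) cube([215, 4820, 2320]);
translate([3300, 521, 0]) cube([215, 4820, 2320]);


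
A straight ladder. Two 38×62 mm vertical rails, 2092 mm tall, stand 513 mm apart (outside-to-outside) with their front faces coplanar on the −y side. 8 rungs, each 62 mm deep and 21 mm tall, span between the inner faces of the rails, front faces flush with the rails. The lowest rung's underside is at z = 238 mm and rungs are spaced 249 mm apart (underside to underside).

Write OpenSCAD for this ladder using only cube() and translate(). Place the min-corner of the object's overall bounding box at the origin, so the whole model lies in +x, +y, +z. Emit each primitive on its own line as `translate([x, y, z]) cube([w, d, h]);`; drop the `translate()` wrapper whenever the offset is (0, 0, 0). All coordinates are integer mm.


cube([38, 62, 2092]);
translate([475, 0, 0]) cube([38, 62, 2092]);
translate([38, 0, 238]) cube([437, 62, 21]);
translate([38, 0, 487]) cube([437, 62, 21]);
translate([38, 0, 736]) cube([437, 62, 21]);
translate([38, 0, 985]) cube([437, 62, 21]);
translate([38, 0, 1234]) cube([437, 62, 21]);
translate([38, 0, 1483]) cube([437, 62, 21]);
translate([38, 0, 1732]) cube([437, 62, 21]);
translate([38, 0, 1981]) cube([437, 62, 21]);


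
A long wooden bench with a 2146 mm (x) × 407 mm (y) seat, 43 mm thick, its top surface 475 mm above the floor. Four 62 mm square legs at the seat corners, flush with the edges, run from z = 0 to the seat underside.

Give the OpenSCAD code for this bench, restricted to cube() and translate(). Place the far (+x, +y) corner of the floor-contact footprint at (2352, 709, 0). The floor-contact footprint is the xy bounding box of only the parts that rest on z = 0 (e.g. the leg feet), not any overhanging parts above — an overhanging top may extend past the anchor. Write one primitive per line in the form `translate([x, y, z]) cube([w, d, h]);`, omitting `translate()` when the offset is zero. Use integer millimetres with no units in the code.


translate([206, 302, 432]) cube([2146, 407, 43]);
translate([206, 302, 0]) cube([62, 62, 432]);
translate([206, 647, 0]) cube([62, 62, 432]);
translate([2290, 302, 0]) cube([62, 62, 432]);
translate([2290, 647, 0]) cube([62, 62, 432]);


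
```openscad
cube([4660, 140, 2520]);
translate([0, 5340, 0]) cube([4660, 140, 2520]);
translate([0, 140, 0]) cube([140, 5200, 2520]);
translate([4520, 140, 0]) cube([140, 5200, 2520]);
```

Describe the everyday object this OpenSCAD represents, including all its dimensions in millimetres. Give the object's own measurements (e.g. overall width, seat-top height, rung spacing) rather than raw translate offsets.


The wall frame of a small rectangular building: four walls, each 2520 mm tall and 140 mm thick, enclosing a footprint 4660 mm (x) by 5480 mm (y) outside-to-outside, with no floor or roof. The front and back walls (the −y and +y sides) span the full width; the two side walls fit between them.


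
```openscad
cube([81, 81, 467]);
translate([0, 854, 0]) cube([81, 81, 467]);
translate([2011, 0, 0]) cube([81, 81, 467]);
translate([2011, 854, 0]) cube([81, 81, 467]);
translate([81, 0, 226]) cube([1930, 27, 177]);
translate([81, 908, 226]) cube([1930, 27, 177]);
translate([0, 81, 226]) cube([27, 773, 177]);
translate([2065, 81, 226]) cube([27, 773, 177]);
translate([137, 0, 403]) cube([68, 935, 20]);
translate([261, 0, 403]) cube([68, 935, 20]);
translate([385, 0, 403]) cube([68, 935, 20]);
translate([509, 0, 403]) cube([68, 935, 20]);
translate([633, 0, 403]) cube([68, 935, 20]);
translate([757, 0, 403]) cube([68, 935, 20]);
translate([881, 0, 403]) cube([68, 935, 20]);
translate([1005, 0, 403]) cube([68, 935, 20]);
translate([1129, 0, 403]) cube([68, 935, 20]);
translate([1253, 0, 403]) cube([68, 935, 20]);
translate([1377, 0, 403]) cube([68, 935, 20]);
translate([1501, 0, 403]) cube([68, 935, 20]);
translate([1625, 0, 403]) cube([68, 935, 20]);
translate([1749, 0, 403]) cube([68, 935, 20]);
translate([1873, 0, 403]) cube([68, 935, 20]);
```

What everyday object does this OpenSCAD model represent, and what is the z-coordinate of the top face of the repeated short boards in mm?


A bed frame. The slat-top height is 423 mm.

Four posts, four rails, and a row of slats — a bed frame. Slats sit on the rails at z = 226 + 177 = 403; with slat thickness 20, the top is 423 mm.


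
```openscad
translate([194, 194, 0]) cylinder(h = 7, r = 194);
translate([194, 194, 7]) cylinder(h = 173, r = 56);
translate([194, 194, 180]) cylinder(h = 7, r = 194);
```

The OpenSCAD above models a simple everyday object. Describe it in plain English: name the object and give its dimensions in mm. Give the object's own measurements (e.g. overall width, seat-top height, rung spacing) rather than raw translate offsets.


A spool: two coaxial disc flanges of radius 194 mm and thickness 7 mm, joined by a core cylinder of radius 56 mm and height 173 mm. The lower flange rests on z = 0 and the three cylinders share a vertical axis.


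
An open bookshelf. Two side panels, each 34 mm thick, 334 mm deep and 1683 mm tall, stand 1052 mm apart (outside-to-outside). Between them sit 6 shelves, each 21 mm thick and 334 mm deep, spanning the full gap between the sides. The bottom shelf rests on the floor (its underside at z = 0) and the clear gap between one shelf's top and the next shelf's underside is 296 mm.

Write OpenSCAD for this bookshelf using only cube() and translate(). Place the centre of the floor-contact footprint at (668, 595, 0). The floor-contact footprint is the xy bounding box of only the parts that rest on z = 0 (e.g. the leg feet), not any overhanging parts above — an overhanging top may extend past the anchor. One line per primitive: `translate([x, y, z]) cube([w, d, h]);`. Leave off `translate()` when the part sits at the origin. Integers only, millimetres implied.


translate([142, 428, 0]) cube([34, 334, 1683]);
translate([1160, 428, 0]) cube([34, 334, 1683]);
translate([176, 428, 0]) cube([984, 334, 21]);
translate([176, 428, 317]) cube([984, 334, 21]);
translate([176, 428, 634]) cube([984, 334, 21]);
translate([176, 428, 951]) cube([984, 334, 21]);
translate([176, 428, 1268]) cube([984, 334, 21]);
translate([176, 428, 1585]) cube([984, 334, 21]);


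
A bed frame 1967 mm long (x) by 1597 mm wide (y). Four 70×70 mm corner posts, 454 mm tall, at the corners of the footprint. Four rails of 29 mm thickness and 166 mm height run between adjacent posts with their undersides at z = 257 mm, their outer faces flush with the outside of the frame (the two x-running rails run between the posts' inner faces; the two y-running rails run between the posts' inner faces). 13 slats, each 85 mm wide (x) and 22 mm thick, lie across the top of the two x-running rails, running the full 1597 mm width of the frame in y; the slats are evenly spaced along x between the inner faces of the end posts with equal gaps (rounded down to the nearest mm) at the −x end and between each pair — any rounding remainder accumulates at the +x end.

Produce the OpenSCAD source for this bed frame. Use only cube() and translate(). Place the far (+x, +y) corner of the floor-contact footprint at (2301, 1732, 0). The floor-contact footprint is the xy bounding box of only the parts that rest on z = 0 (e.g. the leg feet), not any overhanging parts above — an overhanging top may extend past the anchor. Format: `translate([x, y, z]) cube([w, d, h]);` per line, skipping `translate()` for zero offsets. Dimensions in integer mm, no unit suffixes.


// slat z = rail_z + rail_h = 257 + 166 = 423
// slat gap = ⌊(1827 − 13·85) / 14⌋ = 51
translate([334, 135, 0]) cube([70, 70, 454]);
translate([334, 1662, 0]) cube([70, 70, 454]);
translate([2231, 135, 0]) cube([70, 70, 454]);
translate([2231, 1662, 0]) cube([70, 70, 454]);
translate([404, 135, 257]) cube([1827, 29, 166]);
translate([404, 1703, 257]) cube([1827, 29, 166]);
translate([334, 205, 257]) cube([29, 1457, 166]);
translate([2272, 205, 257]) cube([29, 1457, 166]);
translate([455, 135, 423]) cube([85, 1597, 22]);
translate([591, 135, 423]) cube([85, 1597, 22]);
translate([727, 135, 423]) cube([85, 1597, 22]);
translate([863, 135, 423]) cube([85, 1597, 22]);
translate([999, 135, 423]) cube([85, 1597, 22]);
translate([1135, 135, 423]) cube([85, 1597, 22]);
translate([1271, 135, 423]) cube([85, 1597, 22]);
translate([1407, 135, 423]) cube([85, 1597, 22]);
translate([1543, 135, 423]) cube([85, 1597, 22]);
translate([1679, 135, 423]) cube([85, 1597, 22]);
translate([1815, 135, 423]) cube([85, 1597, 22]);
translate([1951, 135, 423]) cube([85, 1597, 22]);
translate([2087, 135, 423]) cube([85, 1597, 22]);


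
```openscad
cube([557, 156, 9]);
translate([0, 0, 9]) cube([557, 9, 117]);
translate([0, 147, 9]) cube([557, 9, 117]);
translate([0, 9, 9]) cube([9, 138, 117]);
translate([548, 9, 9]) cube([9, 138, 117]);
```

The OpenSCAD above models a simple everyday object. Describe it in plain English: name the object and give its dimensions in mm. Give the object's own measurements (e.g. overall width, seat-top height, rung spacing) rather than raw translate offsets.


An open-topped rectangular box: outside dimensions 557×156×126 mm, with a uniform wall and base thickness of 9 mm. The base is a full 557×156 slab on the floor; four walls sit on top of the base. The front and back walls (the −y and +y sides) span the full width; the two side walls fit between them.


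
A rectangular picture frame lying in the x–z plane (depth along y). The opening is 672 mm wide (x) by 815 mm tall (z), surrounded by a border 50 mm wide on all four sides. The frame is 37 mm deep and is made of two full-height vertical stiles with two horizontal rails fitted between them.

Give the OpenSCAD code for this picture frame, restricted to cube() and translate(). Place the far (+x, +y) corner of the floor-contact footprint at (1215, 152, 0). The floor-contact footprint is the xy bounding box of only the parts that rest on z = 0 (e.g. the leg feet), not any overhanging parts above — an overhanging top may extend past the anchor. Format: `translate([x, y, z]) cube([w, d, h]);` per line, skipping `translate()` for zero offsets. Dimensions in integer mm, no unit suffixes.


translate([443, 115, 0]) cube([50, 37, 915]);
translate([1165, 115, 0]) cube([50, 37, 915]);
translate([493, 115, 0]) cube([672, 37, 50]);
translate([493, 115, 865]) cube([672, 37, 50]);


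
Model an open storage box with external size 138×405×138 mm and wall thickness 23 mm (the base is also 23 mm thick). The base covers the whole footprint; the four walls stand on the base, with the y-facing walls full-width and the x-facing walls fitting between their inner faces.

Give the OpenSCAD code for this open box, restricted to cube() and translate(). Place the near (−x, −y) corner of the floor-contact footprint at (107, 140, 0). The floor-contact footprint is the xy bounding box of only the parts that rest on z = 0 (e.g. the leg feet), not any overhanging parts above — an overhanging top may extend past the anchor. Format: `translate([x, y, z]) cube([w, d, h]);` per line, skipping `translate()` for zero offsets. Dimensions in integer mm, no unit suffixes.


translate([107, 140, 0]) cube([138, 405, 23]);
translate([107, 140, 23]) cube([138, 23, 115]);
translate([107, 522, 23]) cube([138, 23, 115]);
translate([107, 163, 23]) cube([23, 359, 115]);
translate([222, 163, 23]) cube([23, 359, 115]);


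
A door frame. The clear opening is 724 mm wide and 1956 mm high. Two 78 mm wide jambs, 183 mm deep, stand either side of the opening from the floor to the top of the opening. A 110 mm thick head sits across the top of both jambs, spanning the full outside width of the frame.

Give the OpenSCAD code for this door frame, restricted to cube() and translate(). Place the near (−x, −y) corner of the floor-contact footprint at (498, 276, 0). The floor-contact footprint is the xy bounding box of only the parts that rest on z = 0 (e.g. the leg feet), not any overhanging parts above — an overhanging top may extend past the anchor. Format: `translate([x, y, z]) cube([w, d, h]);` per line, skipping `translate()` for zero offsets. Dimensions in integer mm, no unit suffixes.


translate([498, 276, 0]) cube([78, 183, 1956]);
translate([1300, 276, 0]) cube([78, 183, 1956]);
translate([498, 276, 1956]) cube([880, 183, 110]);


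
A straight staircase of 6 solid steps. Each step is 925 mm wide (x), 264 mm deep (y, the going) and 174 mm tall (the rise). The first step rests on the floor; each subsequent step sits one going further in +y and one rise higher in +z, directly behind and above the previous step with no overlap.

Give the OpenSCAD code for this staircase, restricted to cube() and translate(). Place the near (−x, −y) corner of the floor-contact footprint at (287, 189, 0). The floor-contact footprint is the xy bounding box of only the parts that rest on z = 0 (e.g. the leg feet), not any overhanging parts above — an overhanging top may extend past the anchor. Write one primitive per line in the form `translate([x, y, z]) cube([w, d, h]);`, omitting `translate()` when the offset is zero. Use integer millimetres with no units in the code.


translate([287, 189, 0]) cube([925, 264, 174]);
translate([287, 453, 174]) cube([925, 264, 174]);
translate([287, 717, 348]) cube([925, 264, 174]);
translate([287, 981, 522]) cube([925, 264, 174]);
translate([287, 1245, 696]) cube([925, 264, 174]);
translate([287, 1509, 870]) cube([925, 264, 174]);


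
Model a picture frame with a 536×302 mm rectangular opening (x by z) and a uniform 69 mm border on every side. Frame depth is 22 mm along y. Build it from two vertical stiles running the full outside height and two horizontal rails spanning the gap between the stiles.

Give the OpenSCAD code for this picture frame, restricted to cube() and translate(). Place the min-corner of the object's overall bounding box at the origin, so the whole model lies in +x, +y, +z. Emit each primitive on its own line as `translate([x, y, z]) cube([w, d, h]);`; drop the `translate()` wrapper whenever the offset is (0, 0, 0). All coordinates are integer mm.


cube([69, 22, 440]);
translate([605, 0, 0]) cube([69, 22, 440]);
translate([69, 0, 0]) cube([536, 22, 69]);
translate([69, 0, 371]) cube([536, 22, 69]);


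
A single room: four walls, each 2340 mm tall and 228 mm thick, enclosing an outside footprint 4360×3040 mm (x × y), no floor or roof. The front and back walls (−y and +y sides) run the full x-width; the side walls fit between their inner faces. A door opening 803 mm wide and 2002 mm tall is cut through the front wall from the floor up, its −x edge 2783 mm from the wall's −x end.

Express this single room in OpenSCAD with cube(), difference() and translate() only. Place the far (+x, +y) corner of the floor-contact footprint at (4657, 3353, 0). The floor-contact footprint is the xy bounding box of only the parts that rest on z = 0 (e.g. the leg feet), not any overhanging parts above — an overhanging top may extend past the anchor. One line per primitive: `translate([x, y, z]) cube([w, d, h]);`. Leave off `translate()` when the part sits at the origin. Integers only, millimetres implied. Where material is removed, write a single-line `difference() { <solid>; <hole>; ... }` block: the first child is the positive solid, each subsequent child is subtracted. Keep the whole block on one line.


difference() { translate([297, 313, 0]) cube([4360, 228, 2340]); translate([3080, 313, 0]) cube([803, 228, 2002]); }
translate([297, 3125, 0]) cube([4360, 228, 2340]);
translate([297, 541, 0]) cube([228, 2584, 2340]);
translate([4429, 541, 0]) cube([228, 2584, 2340]);


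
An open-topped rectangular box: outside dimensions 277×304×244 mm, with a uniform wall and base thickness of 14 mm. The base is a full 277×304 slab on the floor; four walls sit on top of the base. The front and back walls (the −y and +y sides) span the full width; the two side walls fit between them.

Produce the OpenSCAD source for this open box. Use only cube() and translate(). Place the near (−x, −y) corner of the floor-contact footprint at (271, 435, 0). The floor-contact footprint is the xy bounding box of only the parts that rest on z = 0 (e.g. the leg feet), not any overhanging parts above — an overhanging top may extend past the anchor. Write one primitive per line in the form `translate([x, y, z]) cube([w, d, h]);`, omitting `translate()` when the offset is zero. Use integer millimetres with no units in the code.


translate([271, 435, 0]) cube([277, 304, 14]);
translate([271, 435, 14]) cube([277, 14, 230]);
translate([271, 725, 14]) cube([277, 14, 230]);
translate([271, 449, 14]) cube([14, 276, 230]);
translate([534, 449, 14]) cube([14, 276, 230]);


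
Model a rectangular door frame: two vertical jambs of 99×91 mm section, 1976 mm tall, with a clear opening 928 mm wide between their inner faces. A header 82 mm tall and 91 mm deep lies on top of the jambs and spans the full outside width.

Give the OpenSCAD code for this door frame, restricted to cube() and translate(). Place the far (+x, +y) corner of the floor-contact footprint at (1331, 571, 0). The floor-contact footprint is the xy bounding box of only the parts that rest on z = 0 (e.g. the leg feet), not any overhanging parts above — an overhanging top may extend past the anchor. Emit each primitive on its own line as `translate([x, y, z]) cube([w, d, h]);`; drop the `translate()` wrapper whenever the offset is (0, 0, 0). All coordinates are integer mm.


translate([205, 480, 0]) cube([99, 91, 1976]);
translate([1232, 480, 0]) cube([99, 91, 1976]);
translate([205, 480, 1976]) cube([1126, 91, 82]);


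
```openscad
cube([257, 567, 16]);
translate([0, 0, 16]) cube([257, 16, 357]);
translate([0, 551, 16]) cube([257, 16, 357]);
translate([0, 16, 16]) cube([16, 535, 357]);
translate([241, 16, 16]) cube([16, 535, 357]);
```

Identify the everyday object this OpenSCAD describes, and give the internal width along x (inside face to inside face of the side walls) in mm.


An open box. The internal width is 225 mm.

A 257×567 base slab with four walls standing on it — an open box. The base is 257 mm wide and the walls are 16 mm thick, so the internal width is 257 − 2 × 16 = 225 mm.


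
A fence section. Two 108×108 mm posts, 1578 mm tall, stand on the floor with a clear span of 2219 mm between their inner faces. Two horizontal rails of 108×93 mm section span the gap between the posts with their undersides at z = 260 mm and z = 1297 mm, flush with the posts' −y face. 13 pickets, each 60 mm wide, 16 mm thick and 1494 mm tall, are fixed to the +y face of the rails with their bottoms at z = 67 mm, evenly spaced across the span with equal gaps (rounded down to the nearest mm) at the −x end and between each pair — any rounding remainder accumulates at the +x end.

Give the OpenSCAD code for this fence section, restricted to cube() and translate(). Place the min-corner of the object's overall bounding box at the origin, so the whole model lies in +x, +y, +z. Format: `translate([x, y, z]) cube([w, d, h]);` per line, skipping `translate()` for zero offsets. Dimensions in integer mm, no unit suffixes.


cube([108, 108, 1578]);
translate([2327, 0, 0]) cube([108, 108, 1578]);
translate([108, 0, 260]) cube([2219, 108, 93]);
translate([108, 0, 1297]) cube([2219, 108, 93]);
translate([210, 108, 67]) cube([60, 16, 1494]);
translate([372, 108, 67]) cube([60, 16, 1494]);
translate([534, 108, 67]) cube([60, 16, 1494]);
translate([696, 108, 67]) cube([60, 16, 1494]);
translate([858, 108, 67]) cube([60, 16, 1494]);
translate([1020, 108, 67]) cube([60, 16, 1494]);
translate([1182, 108, 67]) cube([60, 16, 1494]);
translate([1344, 108, 67]) cube([60, 16, 1494]);
translate([1506, 108, 67]) cube([60, 16, 1494]);
translate([1668, 108, 67]) cube([60, 16, 1494]);
translate([1830, 108, 67]) cube([60, 16, 1494]);
translate([1992, 108, 67]) cube([60, 16, 1494]);
translate([2154, 108, 67]) cube([60, 16, 1494]);


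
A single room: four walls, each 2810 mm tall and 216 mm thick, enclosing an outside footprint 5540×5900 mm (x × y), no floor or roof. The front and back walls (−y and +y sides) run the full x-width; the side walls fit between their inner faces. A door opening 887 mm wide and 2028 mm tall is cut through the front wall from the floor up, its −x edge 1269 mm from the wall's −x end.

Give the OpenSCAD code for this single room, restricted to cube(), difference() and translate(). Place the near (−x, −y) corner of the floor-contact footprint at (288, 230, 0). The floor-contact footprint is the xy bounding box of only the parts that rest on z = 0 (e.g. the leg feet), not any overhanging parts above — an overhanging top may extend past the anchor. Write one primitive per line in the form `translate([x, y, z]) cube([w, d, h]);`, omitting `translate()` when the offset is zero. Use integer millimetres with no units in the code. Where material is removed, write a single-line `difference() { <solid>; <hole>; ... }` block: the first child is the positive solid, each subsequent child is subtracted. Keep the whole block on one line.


difference() { translate([288, 230, 0]) cube([5540, 216, 2810]); translate([1557, 230, 0]) cube([887, 216, 2028]); }
translate([288, 5914, 0]) cube([5540, 216, 2810]);
translate([288, 446, 0]) cube([216, 5468, 2810]);
translate([5612, 446, 0]) cube([216, 5468, 2810]);


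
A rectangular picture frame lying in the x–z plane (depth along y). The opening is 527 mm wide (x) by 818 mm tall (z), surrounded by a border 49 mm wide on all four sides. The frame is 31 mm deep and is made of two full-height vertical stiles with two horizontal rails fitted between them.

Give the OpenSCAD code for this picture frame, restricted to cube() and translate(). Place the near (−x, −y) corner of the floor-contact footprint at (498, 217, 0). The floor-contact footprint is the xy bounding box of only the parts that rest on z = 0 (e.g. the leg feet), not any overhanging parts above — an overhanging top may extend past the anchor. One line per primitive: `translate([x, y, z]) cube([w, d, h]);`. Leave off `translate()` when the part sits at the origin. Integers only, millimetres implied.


translate([498, 217, 0]) cube([49, 31, 916]);
translate([1074, 217, 0]) cube([49, 31, 916]);
translate([547, 217, 0]) cube([527, 31, 49]);
translate([547, 217, 867]) cube([527, 31, 49]);


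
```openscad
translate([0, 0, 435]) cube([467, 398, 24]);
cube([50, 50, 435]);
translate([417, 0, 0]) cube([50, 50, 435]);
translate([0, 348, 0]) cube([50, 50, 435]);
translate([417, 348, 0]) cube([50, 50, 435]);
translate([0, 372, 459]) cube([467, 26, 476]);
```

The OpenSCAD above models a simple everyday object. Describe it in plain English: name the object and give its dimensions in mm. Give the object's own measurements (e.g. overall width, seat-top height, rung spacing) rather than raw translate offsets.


A chair. The seat is a 467×398×24 mm slab with its top at z = 459 mm, on four 50×50 mm corner legs (flush with the seat edges, standing on z = 0). A flat backrest 26 mm thick, 476 mm tall, spans the full seat width and rises from the seat top along its +y edge, rear face flush with the rear of the seat.


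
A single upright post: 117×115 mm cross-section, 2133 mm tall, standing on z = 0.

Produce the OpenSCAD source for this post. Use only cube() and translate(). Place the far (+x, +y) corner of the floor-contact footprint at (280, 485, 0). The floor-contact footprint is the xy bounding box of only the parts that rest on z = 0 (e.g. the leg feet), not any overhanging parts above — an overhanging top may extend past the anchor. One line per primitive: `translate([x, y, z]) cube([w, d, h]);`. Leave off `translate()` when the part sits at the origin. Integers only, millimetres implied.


translate([163, 370, 0]) cube([117, 115, 2133]);


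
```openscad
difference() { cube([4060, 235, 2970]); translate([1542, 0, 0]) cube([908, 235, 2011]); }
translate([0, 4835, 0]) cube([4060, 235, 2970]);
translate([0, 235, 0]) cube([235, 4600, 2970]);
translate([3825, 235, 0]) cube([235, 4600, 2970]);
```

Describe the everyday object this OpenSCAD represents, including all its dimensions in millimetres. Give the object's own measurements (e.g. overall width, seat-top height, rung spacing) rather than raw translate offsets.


A single room: four walls, each 2970 mm tall and 235 mm thick, enclosing an outside footprint 4060×5070 mm (x × y), no floor or roof. The front and back walls (−y and +y sides) run the full x-width; the side walls fit between their inner faces. A door opening 908 mm wide and 2011 mm tall is cut through the front wall from the floor up, its −x edge 1542 mm from the wall's −x end.


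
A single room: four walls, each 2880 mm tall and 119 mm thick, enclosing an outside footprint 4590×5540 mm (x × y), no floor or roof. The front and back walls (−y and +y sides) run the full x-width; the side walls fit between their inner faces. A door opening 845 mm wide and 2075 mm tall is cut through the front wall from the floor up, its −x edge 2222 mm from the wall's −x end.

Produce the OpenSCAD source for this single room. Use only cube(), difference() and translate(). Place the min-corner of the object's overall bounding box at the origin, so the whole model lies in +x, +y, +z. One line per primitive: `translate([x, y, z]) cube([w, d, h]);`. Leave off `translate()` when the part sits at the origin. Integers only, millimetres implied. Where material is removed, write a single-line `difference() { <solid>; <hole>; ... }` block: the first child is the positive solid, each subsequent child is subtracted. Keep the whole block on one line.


difference() { cube([4590, 119, 2880]); translate([2222, 0, 0]) cube([845, 119, 2075]); }
translate([0, 5421, 0]) cube([4590, 119, 2880]);
translate([0, 119, 0]) cube([119, 5302, 2880]);
translate([4471, 119, 0]) cube([119, 5302, 2880]);


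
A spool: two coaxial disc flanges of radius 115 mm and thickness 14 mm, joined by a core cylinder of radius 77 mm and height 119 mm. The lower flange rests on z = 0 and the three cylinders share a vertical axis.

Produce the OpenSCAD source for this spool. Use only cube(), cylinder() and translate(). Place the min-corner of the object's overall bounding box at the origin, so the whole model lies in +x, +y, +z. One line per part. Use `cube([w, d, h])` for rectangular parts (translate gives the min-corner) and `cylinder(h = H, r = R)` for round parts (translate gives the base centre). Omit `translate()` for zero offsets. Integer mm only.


translate([115, 115, 0]) cylinder(h = 14, r = 115);
translate([115, 115, 14]) cylinder(h = 119, r = 77);
translate([115, 115, 133]) cylinder(h = 14, r = 115);


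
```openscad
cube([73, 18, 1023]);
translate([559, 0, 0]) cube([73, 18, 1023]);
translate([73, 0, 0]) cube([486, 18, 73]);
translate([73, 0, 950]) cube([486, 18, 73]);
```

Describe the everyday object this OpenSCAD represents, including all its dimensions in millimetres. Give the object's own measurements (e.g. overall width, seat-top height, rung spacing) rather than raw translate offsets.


A rectangular picture frame lying in the x–z plane (depth along y). The opening is 486 mm wide (x) by 877 mm tall (z), surrounded by a border 73 mm wide on all four sides. The frame is 18 mm deep and is made of two full-height vertical stiles with two horizontal rails fitted between them.


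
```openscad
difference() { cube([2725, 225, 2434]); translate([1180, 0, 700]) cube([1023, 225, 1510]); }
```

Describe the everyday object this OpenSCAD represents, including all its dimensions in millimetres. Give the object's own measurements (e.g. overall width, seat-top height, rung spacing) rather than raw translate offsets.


A wall 2725 mm long (x), 225 mm thick (y), 2434 mm tall, with a rectangular window opening cut through it. The opening is 1023 mm wide and 1510 mm tall; its sill is at z = 700 mm and its near (−x) edge is 1180 mm from the wall's −x end. The opening passes through the full wall thickness.


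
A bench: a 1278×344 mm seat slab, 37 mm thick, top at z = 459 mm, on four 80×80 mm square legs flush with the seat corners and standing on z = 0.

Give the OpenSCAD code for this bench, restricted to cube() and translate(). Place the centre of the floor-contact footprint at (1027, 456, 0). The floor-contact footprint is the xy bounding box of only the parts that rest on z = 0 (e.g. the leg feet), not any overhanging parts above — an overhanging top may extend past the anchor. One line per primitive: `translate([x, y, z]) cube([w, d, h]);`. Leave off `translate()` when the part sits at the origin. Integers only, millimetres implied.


// leg_h = 459 − 37 = 422
translate([388, 284, 422]) cube([1278, 344, 37]);
translate([388, 284, 0]) cube([80, 80, 422]);
translate([388, 548, 0]) cube([80, 80, 422]);
translate([1586, 284, 0]) cube([80, 80, 422]);
translate([1586, 548, 0]) cube([80, 80, 422]);


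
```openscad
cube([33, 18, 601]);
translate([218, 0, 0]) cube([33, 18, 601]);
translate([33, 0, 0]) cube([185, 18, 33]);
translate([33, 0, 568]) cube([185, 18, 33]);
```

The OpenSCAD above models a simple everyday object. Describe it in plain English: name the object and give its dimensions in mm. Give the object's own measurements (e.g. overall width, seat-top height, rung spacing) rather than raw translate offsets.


A rectangular picture frame lying in the x–z plane (depth along y). The opening is 185 mm wide (x) by 535 mm tall (z), surrounded by a border 33 mm wide on all four sides. The frame is 18 mm deep and is made of two full-height vertical stiles with two horizontal rails fitted between them.


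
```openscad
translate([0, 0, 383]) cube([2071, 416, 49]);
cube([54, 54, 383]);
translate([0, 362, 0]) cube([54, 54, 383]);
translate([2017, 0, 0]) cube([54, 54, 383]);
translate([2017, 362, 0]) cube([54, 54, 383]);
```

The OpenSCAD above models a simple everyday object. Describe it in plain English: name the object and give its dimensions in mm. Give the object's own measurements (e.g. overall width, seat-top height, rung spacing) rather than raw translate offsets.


A bench: a 2071×416 mm seat slab, 49 mm thick, top at z = 432 mm, on four 54×54 mm square legs flush with the seat corners and standing on z = 0.


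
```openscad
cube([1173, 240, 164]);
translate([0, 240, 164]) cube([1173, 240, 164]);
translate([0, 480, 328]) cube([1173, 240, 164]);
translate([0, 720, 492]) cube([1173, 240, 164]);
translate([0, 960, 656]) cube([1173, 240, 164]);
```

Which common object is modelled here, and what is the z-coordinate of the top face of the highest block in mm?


A staircase. The total rise is 820 mm.

5 identical blocks, each offset up and back from the previous — a staircase. Each step is 164 mm tall and there are 5 of them, so the total rise is 5 × 164 = 820 mm.


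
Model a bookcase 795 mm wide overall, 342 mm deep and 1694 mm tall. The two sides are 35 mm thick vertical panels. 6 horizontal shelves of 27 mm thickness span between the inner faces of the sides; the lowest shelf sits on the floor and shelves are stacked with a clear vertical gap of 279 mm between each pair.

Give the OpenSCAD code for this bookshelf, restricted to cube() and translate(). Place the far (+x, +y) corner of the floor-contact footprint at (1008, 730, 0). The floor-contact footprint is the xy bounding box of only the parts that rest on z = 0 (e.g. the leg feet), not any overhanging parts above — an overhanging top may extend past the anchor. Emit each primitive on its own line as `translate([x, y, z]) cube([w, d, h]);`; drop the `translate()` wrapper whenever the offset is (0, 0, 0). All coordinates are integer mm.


translate([213, 388, 0]) cube([35, 342, 1694]);
translate([973, 388, 0]) cube([35, 342, 1694]);
translate([248, 388, 0]) cube([725, 342, 27]);
translate([248, 388, 306]) cube([725, 342, 27]);
translate([248, 388, 612]) cube([725, 342, 27]);
translate([248, 388, 918]) cube([725, 342, 27]);
translate([248, 388, 1224]) cube([725, 342, 27]);
translate([248, 388, 1530]) cube([725, 342, 27]);


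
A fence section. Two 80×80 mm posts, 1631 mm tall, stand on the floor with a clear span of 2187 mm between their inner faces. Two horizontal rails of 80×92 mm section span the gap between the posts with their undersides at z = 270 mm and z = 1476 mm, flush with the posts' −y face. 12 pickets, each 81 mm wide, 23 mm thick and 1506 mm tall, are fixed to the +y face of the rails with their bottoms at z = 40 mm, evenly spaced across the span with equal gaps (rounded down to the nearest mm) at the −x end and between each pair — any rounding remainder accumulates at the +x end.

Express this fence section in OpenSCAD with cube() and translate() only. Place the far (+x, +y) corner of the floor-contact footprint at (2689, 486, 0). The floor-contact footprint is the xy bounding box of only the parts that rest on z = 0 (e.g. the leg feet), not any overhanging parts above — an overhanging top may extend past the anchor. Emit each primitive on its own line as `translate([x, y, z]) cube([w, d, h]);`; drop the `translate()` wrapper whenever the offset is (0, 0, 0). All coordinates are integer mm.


translate([342, 406, 0]) cube([80, 80, 1631]);
translate([2609, 406, 0]) cube([80, 80, 1631]);
translate([422, 406, 270]) cube([2187, 80, 92]);
translate([422, 406, 1476]) cube([2187, 80, 92]);
translate([515, 486, 40]) cube([81, 23, 1506]);
translate([689, 486, 40]) cube([81, 23, 1506]);
translate([863, 486, 40]) cube([81, 23, 1506]);
translate([1037, 486, 40]) cube([81, 23, 1506]);
translate([1211, 486, 40]) cube([81, 23, 1506]);
translate([1385, 486, 40]) cube([81, 23, 1506]);
translate([1559, 486, 40]) cube([81, 23, 1506]);
translate([1733, 486, 40]) cube([81, 23, 1506]);
translate([1907, 486, 40]) cube([81, 23, 1506]);
translate([2081, 486, 40]) cube([81, 23, 1506]);
translate([2255, 486, 40]) cube([81, 23, 1506]);
translate([2429, 486, 40]) cube([81, 23, 1506]);


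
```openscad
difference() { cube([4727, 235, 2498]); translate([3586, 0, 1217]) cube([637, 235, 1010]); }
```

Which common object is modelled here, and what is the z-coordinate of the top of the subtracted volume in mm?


A wall with a window opening. The window head height is 2227 mm.

A wall with a rectangular opening subtracted — a window. Sill at z = 1217, opening 1010 mm tall, so the head is at 1217 + 1010 = 2227 mm.


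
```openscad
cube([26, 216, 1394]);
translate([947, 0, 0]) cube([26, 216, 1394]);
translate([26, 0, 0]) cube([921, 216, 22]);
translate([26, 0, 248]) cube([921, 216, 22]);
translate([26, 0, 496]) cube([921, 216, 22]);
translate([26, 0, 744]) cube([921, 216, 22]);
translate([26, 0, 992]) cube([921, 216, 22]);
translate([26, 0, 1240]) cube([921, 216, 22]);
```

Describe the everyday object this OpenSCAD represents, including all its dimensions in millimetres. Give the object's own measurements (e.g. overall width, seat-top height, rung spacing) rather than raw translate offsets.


An open bookshelf. Two side panels, each 26 mm thick, 216 mm deep and 1394 mm tall, stand 973 mm apart (outside-to-outside). Between them sit 6 shelves, each 22 mm thick and 216 mm deep, spanning the full gap between the sides. The bottom shelf rests on the floor (its underside at z = 0) and the clear gap between one shelf's top and the next shelf's underside is 226 mm.


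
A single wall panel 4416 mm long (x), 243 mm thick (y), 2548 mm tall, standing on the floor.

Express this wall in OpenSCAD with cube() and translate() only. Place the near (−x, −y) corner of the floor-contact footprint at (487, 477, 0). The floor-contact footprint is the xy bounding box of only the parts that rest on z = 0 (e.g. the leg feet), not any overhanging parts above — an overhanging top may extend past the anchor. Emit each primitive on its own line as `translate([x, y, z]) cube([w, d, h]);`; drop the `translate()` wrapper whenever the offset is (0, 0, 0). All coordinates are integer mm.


translate([487, 477, 0]) cube([4416, 243, 2548]);


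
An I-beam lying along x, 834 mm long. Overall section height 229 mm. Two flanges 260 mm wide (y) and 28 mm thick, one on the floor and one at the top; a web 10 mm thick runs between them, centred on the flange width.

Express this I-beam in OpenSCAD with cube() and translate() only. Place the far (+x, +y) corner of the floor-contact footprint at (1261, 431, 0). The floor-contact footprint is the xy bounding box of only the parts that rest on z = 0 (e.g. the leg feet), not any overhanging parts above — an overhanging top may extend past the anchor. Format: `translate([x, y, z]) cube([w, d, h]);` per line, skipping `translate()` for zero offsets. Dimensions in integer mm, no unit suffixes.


translate([427, 171, 0]) cube([834, 260, 28]);
translate([427, 296, 28]) cube([834, 10, 173]);
translate([427, 171, 201]) cube([834, 260, 28]);


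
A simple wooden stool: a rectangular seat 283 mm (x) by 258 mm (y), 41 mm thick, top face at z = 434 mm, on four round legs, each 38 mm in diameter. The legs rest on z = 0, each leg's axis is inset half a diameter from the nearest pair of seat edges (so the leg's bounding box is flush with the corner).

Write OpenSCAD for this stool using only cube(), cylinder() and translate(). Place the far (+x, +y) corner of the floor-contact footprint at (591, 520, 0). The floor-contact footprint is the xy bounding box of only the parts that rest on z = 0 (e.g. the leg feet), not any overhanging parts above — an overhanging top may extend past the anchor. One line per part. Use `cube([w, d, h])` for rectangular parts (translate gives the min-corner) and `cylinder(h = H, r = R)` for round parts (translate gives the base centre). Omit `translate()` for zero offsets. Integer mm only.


translate([308, 262, 393]) cube([283, 258, 41]);
translate([327, 281, 0]) cylinder(h = 393, r = 19);
translate([572, 281, 0]) cylinder(h = 393, r = 19);
translate([327, 501, 0]) cylinder(h = 393, r = 19);
translate([572, 501, 0]) cylinder(h = 393, r = 19);


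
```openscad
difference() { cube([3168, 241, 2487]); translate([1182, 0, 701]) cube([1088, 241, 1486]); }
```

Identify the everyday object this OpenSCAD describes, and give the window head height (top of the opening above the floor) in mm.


A wall with a window opening. The window head height is 2187 mm.

A wall with a rectangular opening subtracted — a window. Sill at z = 701, opening 1486 mm tall, so the head is at 701 + 1486 = 2187 mm.


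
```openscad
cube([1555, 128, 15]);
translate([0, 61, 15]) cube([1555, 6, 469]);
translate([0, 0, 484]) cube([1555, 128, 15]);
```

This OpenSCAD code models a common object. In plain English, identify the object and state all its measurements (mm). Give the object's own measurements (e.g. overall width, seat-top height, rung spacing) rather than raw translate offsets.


An I-beam lying along x, 1555 mm long. Overall section height 499 mm. Two flanges 128 mm wide (y) and 15 mm thick, one on the floor and one at the top; a web 6 mm thick runs between them, centred on the flange width.
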